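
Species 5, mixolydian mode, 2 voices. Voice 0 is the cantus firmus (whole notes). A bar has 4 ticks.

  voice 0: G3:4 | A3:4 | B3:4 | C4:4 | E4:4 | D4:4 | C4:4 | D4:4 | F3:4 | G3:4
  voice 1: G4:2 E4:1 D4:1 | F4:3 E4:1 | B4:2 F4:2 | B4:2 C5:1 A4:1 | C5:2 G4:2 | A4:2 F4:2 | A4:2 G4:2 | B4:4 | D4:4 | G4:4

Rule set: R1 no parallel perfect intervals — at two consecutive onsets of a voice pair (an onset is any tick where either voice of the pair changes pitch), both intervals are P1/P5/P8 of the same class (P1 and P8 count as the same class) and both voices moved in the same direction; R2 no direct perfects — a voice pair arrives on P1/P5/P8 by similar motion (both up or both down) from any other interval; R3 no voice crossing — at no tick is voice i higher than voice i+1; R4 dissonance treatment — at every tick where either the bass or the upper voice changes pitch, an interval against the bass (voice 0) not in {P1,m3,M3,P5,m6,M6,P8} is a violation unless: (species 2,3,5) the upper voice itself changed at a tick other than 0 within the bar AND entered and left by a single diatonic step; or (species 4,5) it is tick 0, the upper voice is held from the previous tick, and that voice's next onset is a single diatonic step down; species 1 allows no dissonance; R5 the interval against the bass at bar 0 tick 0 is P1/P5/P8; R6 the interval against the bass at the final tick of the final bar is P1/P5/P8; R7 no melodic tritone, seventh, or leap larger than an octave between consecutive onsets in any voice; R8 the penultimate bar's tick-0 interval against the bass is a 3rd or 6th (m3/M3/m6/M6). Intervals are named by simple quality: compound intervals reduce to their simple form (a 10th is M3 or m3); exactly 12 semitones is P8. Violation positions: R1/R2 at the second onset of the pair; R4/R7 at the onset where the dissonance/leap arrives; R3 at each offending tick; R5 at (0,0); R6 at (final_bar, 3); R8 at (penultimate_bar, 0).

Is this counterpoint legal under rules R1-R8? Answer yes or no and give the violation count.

bar 0: v0=G3 v1=G4 (P8)
bar 1: v0=A3 v1=F4 (m6)
bar 2: v0=B3 v1=B4 (P8)
bar 3: v0=C4 v1=B4 (M7)
bar 4: v0=E4 v1=C5 (m6)
bar 5: v0=D4 v1=A4 (P5)
bar 6: v0=C4 v1=A4 (M6)
bar 7: v0=D4 v1=B4 (M6)
bar 8: v0=F3 v1=D4 (M6)
bar 9: v0=G3 v1=G4 (P8)
  R2 @ bar2.0: A3/E4 P5 -> B3/B4 P8 similar
  R4 @ bar2.2: B3/F4 TT untreated
  R7 @ bar2.2: B4->F4 leap 6st
  R4 @ bar3.0: C4/B4 M7 untreated
  R7 @ bar3.0: F4->B4 leap 6st
  R2 @ bar9.0: F3/D4 M6 -> G3/G4 P8 similar

No (6 violations)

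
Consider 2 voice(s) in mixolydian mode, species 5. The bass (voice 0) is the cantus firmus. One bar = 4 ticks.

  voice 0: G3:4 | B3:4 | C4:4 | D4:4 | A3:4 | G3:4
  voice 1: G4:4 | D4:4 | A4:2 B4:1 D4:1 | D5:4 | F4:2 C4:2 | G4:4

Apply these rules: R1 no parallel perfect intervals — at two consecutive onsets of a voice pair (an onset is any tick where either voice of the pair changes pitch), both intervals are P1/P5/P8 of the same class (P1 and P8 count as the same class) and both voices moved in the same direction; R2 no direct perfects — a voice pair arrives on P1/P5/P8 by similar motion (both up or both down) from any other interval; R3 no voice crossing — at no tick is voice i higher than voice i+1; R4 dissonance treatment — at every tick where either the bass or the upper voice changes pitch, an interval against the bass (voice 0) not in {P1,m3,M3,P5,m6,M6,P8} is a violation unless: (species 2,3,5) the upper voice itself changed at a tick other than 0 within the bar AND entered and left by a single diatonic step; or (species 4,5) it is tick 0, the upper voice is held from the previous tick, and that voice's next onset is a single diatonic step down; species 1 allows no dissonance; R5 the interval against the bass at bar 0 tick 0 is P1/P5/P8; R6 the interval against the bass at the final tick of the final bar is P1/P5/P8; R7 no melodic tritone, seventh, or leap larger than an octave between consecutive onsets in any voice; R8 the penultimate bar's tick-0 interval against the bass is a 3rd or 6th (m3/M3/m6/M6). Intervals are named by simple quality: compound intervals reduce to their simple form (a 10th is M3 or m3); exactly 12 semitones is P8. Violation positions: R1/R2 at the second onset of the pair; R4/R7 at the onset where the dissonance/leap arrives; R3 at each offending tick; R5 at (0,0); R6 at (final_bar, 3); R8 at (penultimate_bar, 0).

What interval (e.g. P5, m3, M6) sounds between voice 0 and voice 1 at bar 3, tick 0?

P8

voice 0=D4 voice 1=D5 -> P8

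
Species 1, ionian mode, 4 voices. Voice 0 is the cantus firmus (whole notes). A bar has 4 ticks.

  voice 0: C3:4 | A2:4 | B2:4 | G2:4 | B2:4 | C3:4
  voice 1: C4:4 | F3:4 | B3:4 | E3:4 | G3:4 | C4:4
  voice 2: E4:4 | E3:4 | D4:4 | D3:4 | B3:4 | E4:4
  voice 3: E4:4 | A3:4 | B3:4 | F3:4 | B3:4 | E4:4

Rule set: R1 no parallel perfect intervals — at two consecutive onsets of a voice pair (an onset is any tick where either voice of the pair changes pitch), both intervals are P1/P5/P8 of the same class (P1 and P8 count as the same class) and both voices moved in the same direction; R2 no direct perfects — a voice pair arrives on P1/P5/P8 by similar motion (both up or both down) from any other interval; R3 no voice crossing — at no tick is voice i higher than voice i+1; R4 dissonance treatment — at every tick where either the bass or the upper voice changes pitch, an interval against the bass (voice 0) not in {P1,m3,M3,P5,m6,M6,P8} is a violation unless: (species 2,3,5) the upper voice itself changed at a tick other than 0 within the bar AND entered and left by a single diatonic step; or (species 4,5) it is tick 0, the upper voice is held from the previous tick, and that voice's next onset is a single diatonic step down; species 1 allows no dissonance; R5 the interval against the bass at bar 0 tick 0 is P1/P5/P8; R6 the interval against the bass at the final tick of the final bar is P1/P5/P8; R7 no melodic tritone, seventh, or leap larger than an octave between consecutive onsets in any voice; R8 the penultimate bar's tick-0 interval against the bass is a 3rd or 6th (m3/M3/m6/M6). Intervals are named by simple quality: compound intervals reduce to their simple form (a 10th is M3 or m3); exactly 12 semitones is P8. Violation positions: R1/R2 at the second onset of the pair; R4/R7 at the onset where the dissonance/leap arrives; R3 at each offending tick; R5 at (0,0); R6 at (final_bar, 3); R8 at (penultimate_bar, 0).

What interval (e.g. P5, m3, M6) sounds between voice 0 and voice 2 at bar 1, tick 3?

P5

voice 0=A2 voice 2=E3 -> P5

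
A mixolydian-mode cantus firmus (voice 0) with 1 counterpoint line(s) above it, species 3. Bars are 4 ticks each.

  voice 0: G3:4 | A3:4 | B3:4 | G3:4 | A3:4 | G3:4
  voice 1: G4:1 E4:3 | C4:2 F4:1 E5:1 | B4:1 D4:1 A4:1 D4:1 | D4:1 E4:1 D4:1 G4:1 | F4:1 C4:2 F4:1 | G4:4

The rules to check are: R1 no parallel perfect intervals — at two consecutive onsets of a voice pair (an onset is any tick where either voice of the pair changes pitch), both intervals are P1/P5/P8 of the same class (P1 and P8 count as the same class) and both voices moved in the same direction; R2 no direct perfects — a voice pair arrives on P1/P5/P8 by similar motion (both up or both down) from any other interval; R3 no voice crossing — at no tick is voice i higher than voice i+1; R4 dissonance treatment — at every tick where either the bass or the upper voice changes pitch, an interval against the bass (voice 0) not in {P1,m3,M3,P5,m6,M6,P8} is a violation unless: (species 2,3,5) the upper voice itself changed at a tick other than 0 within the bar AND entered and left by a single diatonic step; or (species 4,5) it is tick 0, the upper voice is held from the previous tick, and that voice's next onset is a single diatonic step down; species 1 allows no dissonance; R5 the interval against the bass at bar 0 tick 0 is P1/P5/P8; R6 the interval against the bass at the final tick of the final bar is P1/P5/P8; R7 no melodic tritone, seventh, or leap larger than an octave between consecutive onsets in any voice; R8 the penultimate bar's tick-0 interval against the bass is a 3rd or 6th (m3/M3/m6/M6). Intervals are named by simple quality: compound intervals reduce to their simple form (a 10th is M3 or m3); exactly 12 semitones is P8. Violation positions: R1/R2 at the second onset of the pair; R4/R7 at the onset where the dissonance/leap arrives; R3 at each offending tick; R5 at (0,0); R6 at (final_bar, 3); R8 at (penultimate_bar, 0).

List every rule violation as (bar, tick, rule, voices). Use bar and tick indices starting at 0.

(1, 3, R7, (1,))
(2, 2, R4, (0, 1))

bar 0: v0=G3 v1=G4 downbeat P8
bar 1: v0=A3 v1=C4 downbeat m3
bar 2: v0=B3 v1=B4 downbeat P8
bar 3: v0=G3 v1=D4 downbeat P5
bar 4: v0=A3 v1=F4 downbeat m6
bar 5: v0=G3 v1=G4 downbeat P8
  -> R7 @ bar 1 tick 3 v(1,): F4->E5 leap 11st
  -> R4 @ bar 2 tick 2 v(0, 1): B3/A4 m7 untreated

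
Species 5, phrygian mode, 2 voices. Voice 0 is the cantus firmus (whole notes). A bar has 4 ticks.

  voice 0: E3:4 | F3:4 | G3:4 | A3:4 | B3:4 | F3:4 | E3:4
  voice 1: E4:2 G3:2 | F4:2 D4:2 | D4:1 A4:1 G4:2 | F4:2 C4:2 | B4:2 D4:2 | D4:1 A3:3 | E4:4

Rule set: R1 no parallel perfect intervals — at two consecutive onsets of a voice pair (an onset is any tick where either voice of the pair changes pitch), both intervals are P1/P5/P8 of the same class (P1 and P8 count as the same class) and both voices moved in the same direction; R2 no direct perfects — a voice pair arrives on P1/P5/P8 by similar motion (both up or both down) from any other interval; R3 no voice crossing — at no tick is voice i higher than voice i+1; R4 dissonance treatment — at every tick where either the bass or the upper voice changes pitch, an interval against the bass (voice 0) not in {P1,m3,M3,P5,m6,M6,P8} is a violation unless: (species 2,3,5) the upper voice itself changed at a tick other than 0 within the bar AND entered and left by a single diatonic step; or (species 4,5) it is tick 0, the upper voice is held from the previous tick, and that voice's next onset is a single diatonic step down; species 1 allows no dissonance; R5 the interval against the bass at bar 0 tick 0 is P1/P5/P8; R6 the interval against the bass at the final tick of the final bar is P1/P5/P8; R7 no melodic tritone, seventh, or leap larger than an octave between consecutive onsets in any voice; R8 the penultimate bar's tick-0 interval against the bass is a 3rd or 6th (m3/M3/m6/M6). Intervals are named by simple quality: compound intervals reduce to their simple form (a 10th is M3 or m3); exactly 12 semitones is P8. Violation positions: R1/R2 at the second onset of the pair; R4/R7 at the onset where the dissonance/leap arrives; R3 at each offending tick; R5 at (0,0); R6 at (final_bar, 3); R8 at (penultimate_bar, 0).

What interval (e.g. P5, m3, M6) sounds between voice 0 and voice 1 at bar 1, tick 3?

voice 0=F3 voice 1=D4 -> M6

M6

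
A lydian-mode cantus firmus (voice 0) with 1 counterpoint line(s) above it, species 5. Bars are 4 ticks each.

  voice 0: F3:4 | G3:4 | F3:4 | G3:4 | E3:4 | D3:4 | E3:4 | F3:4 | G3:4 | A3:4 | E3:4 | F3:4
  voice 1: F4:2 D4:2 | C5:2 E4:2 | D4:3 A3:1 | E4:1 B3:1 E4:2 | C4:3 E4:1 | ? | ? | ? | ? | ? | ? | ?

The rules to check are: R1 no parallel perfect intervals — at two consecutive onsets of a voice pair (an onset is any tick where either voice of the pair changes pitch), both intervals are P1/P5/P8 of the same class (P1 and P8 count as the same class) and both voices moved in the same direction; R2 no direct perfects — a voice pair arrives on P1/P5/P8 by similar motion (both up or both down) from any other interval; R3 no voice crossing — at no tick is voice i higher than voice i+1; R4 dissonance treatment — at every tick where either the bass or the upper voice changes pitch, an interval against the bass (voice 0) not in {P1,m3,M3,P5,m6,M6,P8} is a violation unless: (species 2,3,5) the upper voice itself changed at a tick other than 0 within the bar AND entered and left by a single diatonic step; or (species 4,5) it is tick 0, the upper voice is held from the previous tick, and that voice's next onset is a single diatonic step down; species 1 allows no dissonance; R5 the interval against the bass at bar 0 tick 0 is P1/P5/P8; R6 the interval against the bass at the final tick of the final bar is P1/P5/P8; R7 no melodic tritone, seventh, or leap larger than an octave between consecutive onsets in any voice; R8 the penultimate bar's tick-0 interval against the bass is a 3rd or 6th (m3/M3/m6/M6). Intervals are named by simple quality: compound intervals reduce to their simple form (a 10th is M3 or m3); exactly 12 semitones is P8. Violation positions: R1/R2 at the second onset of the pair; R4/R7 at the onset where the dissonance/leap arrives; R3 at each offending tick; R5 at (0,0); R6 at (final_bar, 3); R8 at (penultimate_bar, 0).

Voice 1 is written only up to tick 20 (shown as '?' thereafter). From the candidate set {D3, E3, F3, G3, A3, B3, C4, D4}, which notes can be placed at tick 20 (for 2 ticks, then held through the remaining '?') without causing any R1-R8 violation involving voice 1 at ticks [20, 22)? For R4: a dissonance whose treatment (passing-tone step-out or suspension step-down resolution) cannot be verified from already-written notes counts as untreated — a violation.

{B3}

D3: violates R1,R7
E3: violates R4
F3: violates R7
G3: violates R4
A3: violates R2
B3: legal
C4: violates R4
D4: violates R1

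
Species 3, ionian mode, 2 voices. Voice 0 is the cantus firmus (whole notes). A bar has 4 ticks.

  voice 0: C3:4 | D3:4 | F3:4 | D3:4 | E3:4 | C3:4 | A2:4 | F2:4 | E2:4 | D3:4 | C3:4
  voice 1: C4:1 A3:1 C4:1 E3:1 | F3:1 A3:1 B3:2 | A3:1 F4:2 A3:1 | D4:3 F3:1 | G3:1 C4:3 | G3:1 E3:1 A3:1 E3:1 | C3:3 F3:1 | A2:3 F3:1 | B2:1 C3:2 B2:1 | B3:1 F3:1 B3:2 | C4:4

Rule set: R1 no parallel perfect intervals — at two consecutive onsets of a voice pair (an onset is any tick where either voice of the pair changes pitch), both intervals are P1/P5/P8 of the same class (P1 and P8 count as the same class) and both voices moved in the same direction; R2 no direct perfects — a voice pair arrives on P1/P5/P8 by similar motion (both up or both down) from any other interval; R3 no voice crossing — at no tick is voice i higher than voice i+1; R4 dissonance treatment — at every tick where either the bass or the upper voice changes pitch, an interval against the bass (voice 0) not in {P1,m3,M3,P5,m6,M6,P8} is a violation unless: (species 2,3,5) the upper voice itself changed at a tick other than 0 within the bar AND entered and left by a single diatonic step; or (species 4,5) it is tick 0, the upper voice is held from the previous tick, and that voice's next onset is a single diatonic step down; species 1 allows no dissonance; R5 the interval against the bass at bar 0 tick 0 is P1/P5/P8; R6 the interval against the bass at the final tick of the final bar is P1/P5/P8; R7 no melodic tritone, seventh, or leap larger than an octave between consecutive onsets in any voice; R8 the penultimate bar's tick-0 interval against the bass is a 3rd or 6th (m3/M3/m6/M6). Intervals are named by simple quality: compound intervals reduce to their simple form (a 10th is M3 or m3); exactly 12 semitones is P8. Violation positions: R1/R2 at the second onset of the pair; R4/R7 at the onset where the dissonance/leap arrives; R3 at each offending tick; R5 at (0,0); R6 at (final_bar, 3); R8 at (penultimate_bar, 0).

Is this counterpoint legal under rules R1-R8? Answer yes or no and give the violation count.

bar 0: v0=C3 v1=C4 (P8)
bar 1: v0=D3 v1=F3 (m3)
bar 2: v0=F3 v1=A3 (M3)
bar 3: v0=D3 v1=D4 (P8)
bar 4: v0=E3 v1=G3 (m3)
bar 5: v0=C3 v1=G3 (P5)
bar 6: v0=A2 v1=C3 (m3)
bar 7: v0=F2 v1=A2 (M3)
bar 8: v0=E2 v1=B2 (P5)
bar 9: v0=D3 v1=B3 (M6)
bar 10: v0=C3 v1=C4 (P8)
  R2 @ bar5.0: E3/C4 m6 -> C3/G3 P5 similar
  R2 @ bar8.0: F2/F3 P8 -> E2/B2 P5 similar
  R7 @ bar8.0: F3->B2 leap 6st
  R7 @ bar9.0: E2->D3 leap 10st
  R7 @ bar9.1: B3->F3 leap 6st
  R7 @ bar9.2: F3->B3 leap 6st

No (6 violations)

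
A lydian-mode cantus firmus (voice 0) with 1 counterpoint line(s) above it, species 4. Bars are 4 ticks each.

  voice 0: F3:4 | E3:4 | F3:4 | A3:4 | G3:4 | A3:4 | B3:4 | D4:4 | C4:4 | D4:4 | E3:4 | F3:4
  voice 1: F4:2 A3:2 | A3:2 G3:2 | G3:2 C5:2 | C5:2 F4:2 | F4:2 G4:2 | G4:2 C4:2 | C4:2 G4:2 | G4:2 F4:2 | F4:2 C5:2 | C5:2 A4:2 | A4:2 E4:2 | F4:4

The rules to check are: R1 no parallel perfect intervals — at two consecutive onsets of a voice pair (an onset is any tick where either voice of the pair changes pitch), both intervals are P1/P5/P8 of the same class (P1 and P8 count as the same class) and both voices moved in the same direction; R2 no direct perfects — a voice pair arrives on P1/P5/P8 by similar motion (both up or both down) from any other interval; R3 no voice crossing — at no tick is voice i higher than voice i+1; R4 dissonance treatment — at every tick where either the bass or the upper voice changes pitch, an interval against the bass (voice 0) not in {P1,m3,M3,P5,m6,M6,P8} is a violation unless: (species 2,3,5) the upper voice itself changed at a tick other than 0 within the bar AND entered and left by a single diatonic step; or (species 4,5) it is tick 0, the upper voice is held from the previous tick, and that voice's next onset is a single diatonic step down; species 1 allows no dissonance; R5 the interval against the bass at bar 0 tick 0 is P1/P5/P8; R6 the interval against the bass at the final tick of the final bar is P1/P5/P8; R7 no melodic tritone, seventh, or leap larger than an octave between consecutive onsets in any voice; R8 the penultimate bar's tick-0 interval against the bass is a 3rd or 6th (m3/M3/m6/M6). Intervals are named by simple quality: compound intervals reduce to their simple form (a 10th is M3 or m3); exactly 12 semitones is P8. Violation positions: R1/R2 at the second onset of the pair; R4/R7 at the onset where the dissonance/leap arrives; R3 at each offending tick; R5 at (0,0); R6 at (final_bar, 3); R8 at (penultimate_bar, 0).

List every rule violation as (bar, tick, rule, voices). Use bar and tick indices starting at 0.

bar 0: v0=F3 v1=F4 downbeat P8
bar 1: v0=E3 v1=A3 downbeat P4
bar 2: v0=F3 v1=G3 downbeat M2
bar 3: v0=A3 v1=C5 downbeat m3
bar 4: v0=G3 v1=F4 downbeat m7
bar 5: v0=A3 v1=G4 downbeat m7
bar 6: v0=B3 v1=C4 downbeat m2
bar 7: v0=D4 v1=G4 downbeat P4
bar 8: v0=C4 v1=F4 downbeat P4
bar 9: v0=D4 v1=C5 downbeat m7
bar 10: v0=E3 v1=A4 downbeat P4
bar 11: v0=F3 v1=F4 downbeat P8
  -> R4 @ bar 2 tick 0 v(0, 1): F3/G3 M2 untreated
  -> R7 @ bar 2 tick 2 v(1,): G3->C5 leap 17st
  -> R4 @ bar 4 tick 0 v(0, 1): G3/F4 m7 untreated
  -> R4 @ bar 5 tick 0 v(0, 1): A3/G4 m7 untreated
  -> R4 @ bar 6 tick 0 v(0, 1): B3/C4 m2 untreated
  -> R4 @ bar 8 tick 0 v(0, 1): C4/F4 P4 untreated
  -> R4 @ bar 9 tick 0 v(0, 1): D4/C5 m7 untreated
  -> R4 @ bar 10 tick 0 v(0, 1): E3/A4 P4 untreated
  -> R7 @ bar 10 tick 0 v(0,): D4->E3 leap 10st
  -> R8 @ bar 10 tick 0 v(0, 1): penult P4 not 3rd/6th
  -> R1 @ bar 11 tick 0 v(0, 1): E3/E4 P8 -> F3/F4 P8 similar

(2, 0, R4, (0, 1))
(2, 2, R7, (1,))
(4, 0, R4, (0, 1))
(5, 0, R4, (0, 1))
(6, 0, R4, (0, 1))
(8, 0, R4, (0, 1))
(9, 0, R4, (0, 1))
(10, 0, R4, (0, 1))
(10, 0, R7, (0,))
(10, 0, R8, (0, 1))
(11, 0, R1, (0, 1))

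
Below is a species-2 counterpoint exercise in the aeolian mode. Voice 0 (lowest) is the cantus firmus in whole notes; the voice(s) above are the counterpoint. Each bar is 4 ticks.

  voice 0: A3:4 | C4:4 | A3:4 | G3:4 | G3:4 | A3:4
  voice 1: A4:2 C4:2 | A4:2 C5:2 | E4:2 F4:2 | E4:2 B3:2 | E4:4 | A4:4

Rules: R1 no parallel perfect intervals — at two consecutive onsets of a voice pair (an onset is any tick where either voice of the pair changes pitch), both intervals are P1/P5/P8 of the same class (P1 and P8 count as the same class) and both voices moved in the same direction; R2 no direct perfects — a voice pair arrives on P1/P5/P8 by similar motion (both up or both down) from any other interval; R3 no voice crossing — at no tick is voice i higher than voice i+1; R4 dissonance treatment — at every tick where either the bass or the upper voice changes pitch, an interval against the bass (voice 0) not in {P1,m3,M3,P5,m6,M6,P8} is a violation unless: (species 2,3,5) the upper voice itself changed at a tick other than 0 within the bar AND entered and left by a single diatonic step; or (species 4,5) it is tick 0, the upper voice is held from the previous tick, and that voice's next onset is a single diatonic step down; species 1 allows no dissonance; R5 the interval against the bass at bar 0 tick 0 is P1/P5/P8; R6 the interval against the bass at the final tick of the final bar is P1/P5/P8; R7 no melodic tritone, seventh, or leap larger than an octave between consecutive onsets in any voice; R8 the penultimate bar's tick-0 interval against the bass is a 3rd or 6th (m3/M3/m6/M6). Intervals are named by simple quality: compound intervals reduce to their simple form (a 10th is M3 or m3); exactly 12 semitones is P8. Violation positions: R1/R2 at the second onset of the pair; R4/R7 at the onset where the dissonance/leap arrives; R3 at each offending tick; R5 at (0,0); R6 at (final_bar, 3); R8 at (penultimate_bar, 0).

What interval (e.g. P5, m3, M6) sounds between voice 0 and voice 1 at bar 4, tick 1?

M6

voice 0=G3 voice 1=E4 -> M6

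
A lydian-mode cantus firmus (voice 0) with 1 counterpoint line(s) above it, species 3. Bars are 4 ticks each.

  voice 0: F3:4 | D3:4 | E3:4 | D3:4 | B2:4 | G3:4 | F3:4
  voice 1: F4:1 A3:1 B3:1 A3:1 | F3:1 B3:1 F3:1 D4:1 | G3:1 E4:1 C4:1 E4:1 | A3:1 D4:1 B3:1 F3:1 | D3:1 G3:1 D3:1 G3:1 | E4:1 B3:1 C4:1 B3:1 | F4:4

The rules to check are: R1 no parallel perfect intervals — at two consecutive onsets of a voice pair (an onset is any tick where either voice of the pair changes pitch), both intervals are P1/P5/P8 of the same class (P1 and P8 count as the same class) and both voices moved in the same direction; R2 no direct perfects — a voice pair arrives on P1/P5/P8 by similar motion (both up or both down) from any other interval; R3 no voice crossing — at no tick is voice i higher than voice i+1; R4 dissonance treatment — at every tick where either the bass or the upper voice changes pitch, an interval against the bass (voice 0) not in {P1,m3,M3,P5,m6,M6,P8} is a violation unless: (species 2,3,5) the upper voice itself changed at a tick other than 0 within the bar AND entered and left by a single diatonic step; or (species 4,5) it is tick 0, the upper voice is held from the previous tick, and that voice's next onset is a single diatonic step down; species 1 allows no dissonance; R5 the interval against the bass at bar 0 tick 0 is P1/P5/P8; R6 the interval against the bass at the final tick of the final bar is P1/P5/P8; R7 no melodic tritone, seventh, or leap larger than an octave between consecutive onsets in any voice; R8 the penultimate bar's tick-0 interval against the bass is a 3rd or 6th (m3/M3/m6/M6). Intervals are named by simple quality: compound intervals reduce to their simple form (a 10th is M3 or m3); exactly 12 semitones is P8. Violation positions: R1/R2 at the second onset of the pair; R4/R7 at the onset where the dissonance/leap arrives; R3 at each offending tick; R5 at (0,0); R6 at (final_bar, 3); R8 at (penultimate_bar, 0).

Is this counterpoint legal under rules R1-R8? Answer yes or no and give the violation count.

No (5 violations)

bar 0: v0=F3 v1=F4 (P8)
bar 1: v0=D3 v1=F3 (m3)
bar 2: v0=E3 v1=G3 (m3)
bar 3: v0=D3 v1=A3 (P5)
bar 4: v0=B2 v1=D3 (m3)
bar 5: v0=G3 v1=E4 (M6)
bar 6: v0=F3 v1=F4 (P8)
  R7 @ bar1.1: F3->B3 leap 6st
  R7 @ bar1.2: B3->F3 leap 6st
  R2 @ bar3.0: E3/E4 P8 -> D3/A3 P5 similar
  R7 @ bar3.3: B3->F3 leap 6st
  R7 @ bar6.0: B3->F4 leap 6st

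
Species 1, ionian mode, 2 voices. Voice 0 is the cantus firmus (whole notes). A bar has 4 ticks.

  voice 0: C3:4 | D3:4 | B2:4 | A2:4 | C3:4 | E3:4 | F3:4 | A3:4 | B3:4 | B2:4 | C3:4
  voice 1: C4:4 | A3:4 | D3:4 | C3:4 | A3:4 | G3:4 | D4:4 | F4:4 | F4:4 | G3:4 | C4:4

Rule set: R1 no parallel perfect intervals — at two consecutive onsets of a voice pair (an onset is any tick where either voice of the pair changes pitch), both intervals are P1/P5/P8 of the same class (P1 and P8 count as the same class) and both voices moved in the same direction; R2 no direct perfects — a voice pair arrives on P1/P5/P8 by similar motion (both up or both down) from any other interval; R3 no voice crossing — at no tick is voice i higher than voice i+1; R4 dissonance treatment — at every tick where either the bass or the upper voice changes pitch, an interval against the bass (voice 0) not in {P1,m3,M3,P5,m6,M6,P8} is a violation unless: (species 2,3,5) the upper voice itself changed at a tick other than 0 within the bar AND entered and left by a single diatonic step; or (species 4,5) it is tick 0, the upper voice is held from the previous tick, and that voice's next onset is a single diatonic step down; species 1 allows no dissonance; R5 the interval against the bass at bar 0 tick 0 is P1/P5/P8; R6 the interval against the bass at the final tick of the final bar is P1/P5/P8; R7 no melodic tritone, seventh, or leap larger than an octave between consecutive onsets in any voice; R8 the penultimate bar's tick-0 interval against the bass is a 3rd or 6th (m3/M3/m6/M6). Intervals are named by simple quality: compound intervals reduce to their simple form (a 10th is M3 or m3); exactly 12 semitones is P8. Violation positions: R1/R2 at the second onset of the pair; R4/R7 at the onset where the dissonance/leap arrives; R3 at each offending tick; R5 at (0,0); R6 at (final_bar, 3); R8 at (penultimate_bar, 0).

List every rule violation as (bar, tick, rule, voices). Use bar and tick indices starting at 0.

(8, 0, R4, (0, 1))
(9, 0, R7, (1,))
(10, 0, R2, (0, 1))

bar 0: v0=C3 v1=C4 downbeat P8
bar 1: v0=D3 v1=A3 downbeat P5
bar 2: v0=B2 v1=D3 downbeat m3
bar 3: v0=A2 v1=C3 downbeat m3
bar 4: v0=C3 v1=A3 downbeat M6
bar 5: v0=E3 v1=G3 downbeat m3
bar 6: v0=F3 v1=D4 downbeat M6
bar 7: v0=A3 v1=F4 downbeat m6
bar 8: v0=B3 v1=F4 downbeat TT
bar 9: v0=B2 v1=G3 downbeat m6
bar 10: v0=C3 v1=C4 downbeat P8
  -> R4 @ bar 8 tick 0 v(0, 1): B3/F4 TT untreated
  -> R7 @ bar 9 tick 0 v(1,): F4->G3 leap 10st
  -> R2 @ bar 10 tick 0 v(0, 1): B2/G3 m6 -> C3/C4 P8 similar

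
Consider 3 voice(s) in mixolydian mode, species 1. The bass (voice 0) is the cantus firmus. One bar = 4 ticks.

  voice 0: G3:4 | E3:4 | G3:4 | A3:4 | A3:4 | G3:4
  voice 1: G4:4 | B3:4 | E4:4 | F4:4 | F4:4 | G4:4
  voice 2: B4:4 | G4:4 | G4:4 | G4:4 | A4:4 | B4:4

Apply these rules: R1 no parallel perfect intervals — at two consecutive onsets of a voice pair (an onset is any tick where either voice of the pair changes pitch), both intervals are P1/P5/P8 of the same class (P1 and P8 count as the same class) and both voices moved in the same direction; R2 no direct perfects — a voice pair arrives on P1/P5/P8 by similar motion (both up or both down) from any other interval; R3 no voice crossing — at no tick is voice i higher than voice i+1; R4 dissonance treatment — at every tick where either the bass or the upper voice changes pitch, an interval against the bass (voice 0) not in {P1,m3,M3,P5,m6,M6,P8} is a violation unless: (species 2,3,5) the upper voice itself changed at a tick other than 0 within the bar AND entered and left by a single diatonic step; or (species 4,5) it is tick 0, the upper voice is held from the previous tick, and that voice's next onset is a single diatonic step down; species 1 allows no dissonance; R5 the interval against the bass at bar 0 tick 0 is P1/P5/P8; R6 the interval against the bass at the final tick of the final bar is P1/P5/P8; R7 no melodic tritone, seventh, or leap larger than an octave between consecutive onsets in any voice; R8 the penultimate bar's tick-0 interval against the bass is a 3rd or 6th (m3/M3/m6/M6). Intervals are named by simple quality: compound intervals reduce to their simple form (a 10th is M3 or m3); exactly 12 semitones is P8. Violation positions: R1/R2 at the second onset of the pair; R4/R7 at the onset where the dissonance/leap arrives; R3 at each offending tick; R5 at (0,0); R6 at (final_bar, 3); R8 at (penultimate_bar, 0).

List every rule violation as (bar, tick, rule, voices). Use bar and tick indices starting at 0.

(0, 0, R5, (0, 2))
(1, 0, R2, (0, 1))
(3, 0, R4, (0, 2))
(4, 0, R8, (0, 2))
(5, 3, R6, (0, 2))

bar 0: v0=G3 v1=G4 v2=B4 downbeat M3
bar 1: v0=E3 v1=B3 v2=G4 downbeat m3
bar 2: v0=G3 v1=E4 v2=G4 downbeat P8
bar 3: v0=A3 v1=F4 v2=G4 downbeat m7
bar 4: v0=A3 v1=F4 v2=A4 downbeat P8
bar 5: v0=G3 v1=G4 v2=B4 downbeat M3
  -> R5 @ bar 0 tick 0 v(0, 2): opens on M3
  -> R2 @ bar 1 tick 0 v(0, 1): G3/G4 P8 -> E3/B3 P5 similar
  -> R4 @ bar 3 tick 0 v(0, 2): A3/G4 m7 untreated
  -> R8 @ bar 4 tick 0 v(0, 2): penult P8 not 3rd/6th
  -> R6 @ bar 5 tick 3 v(0, 2): closes on M3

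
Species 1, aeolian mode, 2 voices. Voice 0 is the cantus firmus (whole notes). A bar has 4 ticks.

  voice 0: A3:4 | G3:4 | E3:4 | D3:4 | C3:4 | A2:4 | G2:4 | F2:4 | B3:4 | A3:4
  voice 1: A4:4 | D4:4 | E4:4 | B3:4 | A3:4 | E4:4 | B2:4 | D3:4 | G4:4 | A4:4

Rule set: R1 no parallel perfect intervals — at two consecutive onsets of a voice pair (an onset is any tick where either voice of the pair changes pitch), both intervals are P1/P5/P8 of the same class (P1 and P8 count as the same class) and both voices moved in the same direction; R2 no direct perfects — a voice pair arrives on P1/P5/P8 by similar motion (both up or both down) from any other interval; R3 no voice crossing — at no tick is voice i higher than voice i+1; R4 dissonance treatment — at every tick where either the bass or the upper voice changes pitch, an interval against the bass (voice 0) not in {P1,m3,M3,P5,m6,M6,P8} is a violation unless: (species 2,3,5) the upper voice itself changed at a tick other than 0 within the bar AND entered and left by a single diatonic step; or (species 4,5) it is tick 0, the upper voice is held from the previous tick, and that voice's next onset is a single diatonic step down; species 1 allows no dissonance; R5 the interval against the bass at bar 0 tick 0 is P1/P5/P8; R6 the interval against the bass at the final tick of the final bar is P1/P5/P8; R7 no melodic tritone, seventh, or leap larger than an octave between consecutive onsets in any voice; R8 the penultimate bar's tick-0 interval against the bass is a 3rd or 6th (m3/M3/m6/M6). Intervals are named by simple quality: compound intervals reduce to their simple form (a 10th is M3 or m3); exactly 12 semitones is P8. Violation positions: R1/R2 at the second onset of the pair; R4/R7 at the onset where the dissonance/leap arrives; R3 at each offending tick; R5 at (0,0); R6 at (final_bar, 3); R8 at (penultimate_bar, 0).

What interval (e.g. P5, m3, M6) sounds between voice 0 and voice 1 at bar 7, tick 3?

voice 0=F2 voice 1=D3 -> M6

M6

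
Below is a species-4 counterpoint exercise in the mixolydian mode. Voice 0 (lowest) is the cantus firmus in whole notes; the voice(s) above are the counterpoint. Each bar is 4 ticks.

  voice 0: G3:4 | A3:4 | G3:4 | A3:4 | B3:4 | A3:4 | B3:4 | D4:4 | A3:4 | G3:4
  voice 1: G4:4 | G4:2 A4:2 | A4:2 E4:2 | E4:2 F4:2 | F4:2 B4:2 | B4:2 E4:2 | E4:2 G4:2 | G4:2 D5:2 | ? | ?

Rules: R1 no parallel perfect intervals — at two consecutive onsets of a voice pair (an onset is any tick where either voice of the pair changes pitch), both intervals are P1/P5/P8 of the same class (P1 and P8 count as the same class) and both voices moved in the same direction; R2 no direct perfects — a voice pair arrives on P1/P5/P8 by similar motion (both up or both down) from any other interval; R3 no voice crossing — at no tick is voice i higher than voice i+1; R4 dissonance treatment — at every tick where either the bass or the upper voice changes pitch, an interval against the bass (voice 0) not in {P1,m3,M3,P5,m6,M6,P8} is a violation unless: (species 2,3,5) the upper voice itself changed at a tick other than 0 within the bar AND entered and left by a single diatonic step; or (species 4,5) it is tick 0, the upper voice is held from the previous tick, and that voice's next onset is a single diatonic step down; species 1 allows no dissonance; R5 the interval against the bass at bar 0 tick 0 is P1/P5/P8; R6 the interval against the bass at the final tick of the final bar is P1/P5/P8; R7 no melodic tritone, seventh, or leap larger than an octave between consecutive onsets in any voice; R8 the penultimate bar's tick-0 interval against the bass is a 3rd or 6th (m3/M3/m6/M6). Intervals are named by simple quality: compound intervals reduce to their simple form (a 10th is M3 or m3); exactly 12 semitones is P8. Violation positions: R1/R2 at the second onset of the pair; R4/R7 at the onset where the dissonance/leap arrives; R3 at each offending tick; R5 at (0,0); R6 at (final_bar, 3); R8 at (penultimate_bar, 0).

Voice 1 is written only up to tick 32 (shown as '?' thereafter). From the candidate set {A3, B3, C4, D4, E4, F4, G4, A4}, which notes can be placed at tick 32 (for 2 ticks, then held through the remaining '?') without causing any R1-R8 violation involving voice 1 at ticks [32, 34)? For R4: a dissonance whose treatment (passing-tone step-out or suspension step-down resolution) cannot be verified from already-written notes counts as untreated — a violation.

{F4}

A3: violates R1,R7,R8
B3: violates R4,R7,R8
C4: violates R7
D4: violates R4,R8
E4: violates R2,R7,R8
F4: legal
G4: violates R4,R8
A4: violates R1,R8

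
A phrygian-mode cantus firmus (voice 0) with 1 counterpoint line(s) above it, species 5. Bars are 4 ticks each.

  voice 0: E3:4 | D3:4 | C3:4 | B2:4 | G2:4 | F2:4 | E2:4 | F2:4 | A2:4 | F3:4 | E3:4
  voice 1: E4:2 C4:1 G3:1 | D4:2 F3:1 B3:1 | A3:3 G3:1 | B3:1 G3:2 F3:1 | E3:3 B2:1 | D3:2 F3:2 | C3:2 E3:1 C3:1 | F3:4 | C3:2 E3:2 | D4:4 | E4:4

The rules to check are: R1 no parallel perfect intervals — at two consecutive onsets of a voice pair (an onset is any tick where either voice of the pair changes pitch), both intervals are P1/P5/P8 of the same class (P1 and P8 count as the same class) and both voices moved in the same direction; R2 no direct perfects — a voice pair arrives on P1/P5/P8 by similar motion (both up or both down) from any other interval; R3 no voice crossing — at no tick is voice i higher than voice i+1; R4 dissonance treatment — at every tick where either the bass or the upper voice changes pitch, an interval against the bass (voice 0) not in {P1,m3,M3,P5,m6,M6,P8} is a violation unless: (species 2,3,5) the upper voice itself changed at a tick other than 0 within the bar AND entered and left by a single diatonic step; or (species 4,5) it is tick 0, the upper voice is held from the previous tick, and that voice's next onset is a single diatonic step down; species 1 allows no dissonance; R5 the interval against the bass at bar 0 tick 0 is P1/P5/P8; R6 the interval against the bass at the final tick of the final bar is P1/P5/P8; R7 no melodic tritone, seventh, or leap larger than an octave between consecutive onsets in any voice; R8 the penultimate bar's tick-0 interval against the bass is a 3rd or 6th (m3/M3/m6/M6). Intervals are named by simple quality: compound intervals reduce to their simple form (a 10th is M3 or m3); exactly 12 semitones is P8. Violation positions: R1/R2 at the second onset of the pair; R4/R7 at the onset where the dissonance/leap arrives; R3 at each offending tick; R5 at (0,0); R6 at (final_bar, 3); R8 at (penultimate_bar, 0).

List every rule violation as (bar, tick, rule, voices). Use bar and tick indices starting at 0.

bar 0: v0=E3 v1=E4 downbeat P8
bar 1: v0=D3 v1=D4 downbeat P8
bar 2: v0=C3 v1=A3 downbeat M6
bar 3: v0=B2 v1=B3 downbeat P8
bar 4: v0=G2 v1=E3 downbeat M6
bar 5: v0=F2 v1=D3 downbeat M6
bar 6: v0=E2 v1=C3 downbeat m6
bar 7: v0=F2 v1=F3 downbeat P8
bar 8: v0=A2 v1=C3 downbeat m3
bar 9: v0=F3 v1=D4 downbeat M6
bar 10: v0=E3 v1=E4 downbeat P8
  -> R7 @ bar 1 tick 3 v(1,): F3->B3 leap 6st
  -> R2 @ bar 7 tick 0 v(0, 1): E2/C3 m6 -> F2/F3 P8 similar
  -> R7 @ bar 9 tick 0 v(1,): E3->D4 leap 10st

(1, 3, R7, (1,))
(7, 0, R2, (0, 1))
(9, 0, R7, (1,))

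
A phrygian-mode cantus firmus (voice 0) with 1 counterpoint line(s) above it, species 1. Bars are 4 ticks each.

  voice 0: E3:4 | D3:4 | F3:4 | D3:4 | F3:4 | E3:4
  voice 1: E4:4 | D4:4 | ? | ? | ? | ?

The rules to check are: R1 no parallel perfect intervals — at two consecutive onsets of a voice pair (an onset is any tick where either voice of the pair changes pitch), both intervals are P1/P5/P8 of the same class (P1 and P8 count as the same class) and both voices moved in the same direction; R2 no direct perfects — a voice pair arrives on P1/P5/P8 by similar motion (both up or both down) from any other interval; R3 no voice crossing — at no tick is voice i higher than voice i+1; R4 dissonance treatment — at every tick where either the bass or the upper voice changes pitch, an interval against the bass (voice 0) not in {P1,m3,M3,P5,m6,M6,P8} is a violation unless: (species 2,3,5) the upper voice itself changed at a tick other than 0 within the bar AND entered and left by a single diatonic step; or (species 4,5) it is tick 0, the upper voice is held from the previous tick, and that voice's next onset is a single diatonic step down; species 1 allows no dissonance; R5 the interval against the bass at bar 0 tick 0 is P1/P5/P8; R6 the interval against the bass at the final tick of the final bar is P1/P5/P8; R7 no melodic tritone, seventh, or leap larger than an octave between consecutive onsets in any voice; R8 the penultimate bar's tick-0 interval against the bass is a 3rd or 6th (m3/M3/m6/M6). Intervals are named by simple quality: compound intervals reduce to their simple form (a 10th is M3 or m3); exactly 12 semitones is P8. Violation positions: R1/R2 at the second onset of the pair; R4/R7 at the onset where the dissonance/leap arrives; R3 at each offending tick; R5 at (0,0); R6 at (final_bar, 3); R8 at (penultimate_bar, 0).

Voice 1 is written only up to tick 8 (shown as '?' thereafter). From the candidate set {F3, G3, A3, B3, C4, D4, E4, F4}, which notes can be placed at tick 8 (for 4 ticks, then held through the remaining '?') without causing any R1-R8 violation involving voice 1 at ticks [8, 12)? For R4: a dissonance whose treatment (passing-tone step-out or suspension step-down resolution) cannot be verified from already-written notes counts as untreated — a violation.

{A3, C4, D4, F3}

F3: legal
G3: violates R4
A3: legal
B3: violates R4
C4: legal
D4: legal
E4: violates R4
F4: violates R1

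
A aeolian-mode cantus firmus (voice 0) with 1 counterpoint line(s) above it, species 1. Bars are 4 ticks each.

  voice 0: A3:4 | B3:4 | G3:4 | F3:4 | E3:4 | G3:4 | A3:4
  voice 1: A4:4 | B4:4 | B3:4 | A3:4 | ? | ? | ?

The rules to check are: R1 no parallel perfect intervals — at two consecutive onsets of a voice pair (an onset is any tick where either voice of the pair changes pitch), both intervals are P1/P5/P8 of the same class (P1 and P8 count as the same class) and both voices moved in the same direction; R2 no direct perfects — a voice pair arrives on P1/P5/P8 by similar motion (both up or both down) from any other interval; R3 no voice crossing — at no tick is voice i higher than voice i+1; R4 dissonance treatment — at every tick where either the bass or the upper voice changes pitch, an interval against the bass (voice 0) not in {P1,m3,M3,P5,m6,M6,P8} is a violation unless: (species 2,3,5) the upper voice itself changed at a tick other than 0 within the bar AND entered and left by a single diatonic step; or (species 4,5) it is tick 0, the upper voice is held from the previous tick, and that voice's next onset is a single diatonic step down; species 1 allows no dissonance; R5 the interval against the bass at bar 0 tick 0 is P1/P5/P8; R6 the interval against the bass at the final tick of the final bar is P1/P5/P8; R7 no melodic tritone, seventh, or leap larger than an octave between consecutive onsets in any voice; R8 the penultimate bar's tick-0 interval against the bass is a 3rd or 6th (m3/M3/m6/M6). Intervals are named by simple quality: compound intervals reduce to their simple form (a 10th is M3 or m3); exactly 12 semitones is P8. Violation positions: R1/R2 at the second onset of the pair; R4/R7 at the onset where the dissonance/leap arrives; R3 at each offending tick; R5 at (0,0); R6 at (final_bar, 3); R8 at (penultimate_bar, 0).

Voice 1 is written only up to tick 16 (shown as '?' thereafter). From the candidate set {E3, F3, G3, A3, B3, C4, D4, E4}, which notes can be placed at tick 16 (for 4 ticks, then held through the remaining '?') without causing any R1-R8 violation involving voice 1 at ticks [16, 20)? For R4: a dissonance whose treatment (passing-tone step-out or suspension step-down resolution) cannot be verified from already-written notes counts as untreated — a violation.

E3: violates R2
F3: violates R4
G3: legal
A3: violates R4
B3: legal
C4: legal
D4: violates R4
E4: legal

{B3, C4, E4, G3}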